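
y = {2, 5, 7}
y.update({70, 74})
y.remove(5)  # {2, 7, 70, 74}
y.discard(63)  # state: {2, 7, 70, 74}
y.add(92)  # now {2, 7, 70, 74, 92}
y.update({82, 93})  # {2, 7, 70, 74, 82, 92, 93}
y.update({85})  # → {2, 7, 70, 74, 82, 85, 92, 93}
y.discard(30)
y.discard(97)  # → {2, 7, 70, 74, 82, 85, 92, 93}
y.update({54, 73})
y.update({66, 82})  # {2, 7, 54, 66, 70, 73, 74, 82, 85, 92, 93}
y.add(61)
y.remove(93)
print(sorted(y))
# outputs [2, 7, 54, 61, 66, 70, 73, 74, 82, 85, 92]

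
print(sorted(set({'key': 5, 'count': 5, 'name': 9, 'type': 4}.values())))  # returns [4, 5, 9]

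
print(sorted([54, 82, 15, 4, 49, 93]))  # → [4, 15, 49, 54, 82, 93]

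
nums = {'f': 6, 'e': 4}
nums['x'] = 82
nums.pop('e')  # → 4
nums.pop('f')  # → 6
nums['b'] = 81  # {'x': 82, 'b': 81}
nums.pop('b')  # 81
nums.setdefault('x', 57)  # 82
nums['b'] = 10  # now {'x': 82, 'b': 10}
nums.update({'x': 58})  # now {'x': 58, 'b': 10}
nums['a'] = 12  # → {'x': 58, 'b': 10, 'a': 12}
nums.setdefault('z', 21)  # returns 21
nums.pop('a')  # 12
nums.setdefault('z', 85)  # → 21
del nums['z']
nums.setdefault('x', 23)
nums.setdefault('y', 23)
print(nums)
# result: {'x': 58, 'b': 10, 'y': 23}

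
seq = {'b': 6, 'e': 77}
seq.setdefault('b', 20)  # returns 6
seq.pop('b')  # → 6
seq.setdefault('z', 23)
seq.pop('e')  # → 77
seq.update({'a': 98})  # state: {'z': 23, 'a': 98}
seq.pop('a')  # 98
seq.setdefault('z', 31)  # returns 23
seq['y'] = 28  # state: {'z': 23, 'y': 28}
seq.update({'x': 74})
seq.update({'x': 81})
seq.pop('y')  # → 28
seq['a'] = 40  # {'z': 23, 'x': 81, 'a': 40}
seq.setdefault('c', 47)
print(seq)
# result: {'z': 23, 'x': 81, 'a': 40, 'c': 47}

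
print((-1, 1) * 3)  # (-1, 1, -1, 1, -1, 1)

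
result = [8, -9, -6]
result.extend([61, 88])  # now [8, -9, -6, 61, 88]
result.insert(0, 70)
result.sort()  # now [-9, -6, 8, 61, 70, 88]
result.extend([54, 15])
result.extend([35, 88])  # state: [-9, -6, 8, 61, 70, 88, 54, 15, 35, 88]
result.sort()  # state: [-9, -6, 8, 15, 35, 54, 61, 70, 88, 88]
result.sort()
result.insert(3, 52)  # [-9, -6, 8, 52, 15, 35, 54, 61, 70, 88, 88]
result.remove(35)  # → [-9, -6, 8, 52, 15, 54, 61, 70, 88, 88]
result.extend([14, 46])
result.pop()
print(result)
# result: [-9, -6, 8, 52, 15, 54, 61, 70, 88, 88, 14]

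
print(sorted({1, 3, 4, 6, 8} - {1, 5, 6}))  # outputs [3, 4, 8]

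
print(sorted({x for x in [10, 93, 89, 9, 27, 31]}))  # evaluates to [9, 10, 27, 31, 89, 93]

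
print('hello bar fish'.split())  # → ['hello', 'bar', 'fish']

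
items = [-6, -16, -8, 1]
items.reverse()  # [1, -8, -16, -6]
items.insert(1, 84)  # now [1, 84, -8, -16, -6]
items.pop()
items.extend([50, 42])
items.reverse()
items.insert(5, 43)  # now [42, 50, -16, -8, 84, 43, 1]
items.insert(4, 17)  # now [42, 50, -16, -8, 17, 84, 43, 1]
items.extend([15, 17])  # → [42, 50, -16, -8, 17, 84, 43, 1, 15, 17]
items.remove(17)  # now [42, 50, -16, -8, 84, 43, 1, 15, 17]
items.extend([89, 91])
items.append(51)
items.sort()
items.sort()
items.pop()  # 91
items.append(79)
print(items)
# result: [-16, -8, 1, 15, 17, 42, 43, 50, 51, 84, 89, 79]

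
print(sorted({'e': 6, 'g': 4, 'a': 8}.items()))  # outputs [('a', 8), ('e', 6), ('g', 4)]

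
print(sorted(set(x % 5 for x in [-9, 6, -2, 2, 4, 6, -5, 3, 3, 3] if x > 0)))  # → [1, 2, 3, 4]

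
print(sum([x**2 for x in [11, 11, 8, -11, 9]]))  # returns 508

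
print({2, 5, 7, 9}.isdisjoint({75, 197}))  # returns True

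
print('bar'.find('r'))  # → 2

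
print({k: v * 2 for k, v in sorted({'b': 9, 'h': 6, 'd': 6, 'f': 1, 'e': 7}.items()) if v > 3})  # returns {'b': 18, 'd': 12, 'e': 14, 'h': 12}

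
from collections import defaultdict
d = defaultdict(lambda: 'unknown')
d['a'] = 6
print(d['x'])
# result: unknown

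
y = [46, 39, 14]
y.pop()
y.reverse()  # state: [39, 46]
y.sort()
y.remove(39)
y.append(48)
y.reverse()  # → [48, 46]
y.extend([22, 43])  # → [48, 46, 22, 43]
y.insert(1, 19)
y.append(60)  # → [48, 19, 46, 22, 43, 60]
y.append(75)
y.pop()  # 75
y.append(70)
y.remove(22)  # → [48, 19, 46, 43, 60, 70]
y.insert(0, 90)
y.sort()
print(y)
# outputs [19, 43, 46, 48, 60, 70, 90]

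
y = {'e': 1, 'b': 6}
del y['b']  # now {'e': 1}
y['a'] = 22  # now {'e': 1, 'a': 22}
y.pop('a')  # 22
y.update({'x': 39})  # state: {'e': 1, 'x': 39}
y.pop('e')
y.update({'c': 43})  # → {'x': 39, 'c': 43}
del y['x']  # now {'c': 43}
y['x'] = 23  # {'c': 43, 'x': 23}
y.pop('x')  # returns 23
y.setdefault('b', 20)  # 20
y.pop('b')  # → 20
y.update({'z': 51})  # {'c': 43, 'z': 51}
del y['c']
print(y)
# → {'z': 51}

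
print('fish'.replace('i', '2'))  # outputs f2sh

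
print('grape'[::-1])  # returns eparg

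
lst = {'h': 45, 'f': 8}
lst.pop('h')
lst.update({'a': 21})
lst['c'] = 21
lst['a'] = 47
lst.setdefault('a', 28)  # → 47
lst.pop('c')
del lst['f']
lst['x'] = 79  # {'a': 47, 'x': 79}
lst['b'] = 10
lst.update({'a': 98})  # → {'a': 98, 'x': 79, 'b': 10}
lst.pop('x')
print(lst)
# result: {'a': 98, 'b': 10}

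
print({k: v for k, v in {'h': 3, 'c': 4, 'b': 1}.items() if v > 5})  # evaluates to {}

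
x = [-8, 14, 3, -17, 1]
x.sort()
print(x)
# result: [-17, -8, 1, 3, 14]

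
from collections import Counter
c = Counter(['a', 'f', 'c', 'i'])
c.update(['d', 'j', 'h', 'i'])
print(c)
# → Counter({'i': 2, 'a': 1, 'f': 1, 'c': 1, 'd': 1, 'j': 1, 'h': 1})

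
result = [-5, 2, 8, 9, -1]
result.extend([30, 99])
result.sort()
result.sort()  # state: [-5, -1, 2, 8, 9, 30, 99]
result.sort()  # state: [-5, -1, 2, 8, 9, 30, 99]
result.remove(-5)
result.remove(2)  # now [-1, 8, 9, 30, 99]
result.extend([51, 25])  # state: [-1, 8, 9, 30, 99, 51, 25]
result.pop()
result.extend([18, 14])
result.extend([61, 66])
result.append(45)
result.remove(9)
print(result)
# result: [-1, 8, 30, 99, 51, 18, 14, 61, 66, 45]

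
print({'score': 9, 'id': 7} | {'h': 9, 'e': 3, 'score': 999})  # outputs {'score': 999, 'id': 7, 'h': 9, 'e': 3}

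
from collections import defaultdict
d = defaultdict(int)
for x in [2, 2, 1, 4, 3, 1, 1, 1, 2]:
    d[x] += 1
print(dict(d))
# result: {2: 3, 1: 4, 4: 1, 3: 1}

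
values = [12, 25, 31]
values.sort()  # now [12, 25, 31]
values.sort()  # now [12, 25, 31]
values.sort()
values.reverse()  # [31, 25, 12]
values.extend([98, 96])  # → [31, 25, 12, 98, 96]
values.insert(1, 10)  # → [31, 10, 25, 12, 98, 96]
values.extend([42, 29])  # [31, 10, 25, 12, 98, 96, 42, 29]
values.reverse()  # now [29, 42, 96, 98, 12, 25, 10, 31]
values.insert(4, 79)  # [29, 42, 96, 98, 79, 12, 25, 10, 31]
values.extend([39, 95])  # [29, 42, 96, 98, 79, 12, 25, 10, 31, 39, 95]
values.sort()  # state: [10, 12, 25, 29, 31, 39, 42, 79, 95, 96, 98]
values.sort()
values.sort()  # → [10, 12, 25, 29, 31, 39, 42, 79, 95, 96, 98]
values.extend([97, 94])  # [10, 12, 25, 29, 31, 39, 42, 79, 95, 96, 98, 97, 94]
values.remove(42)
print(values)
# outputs [10, 12, 25, 29, 31, 39, 79, 95, 96, 98, 97, 94]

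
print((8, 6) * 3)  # (8, 6, 8, 6, 8, 6)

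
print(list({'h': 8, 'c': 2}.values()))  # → [8, 2]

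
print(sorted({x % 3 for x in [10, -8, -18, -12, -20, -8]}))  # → [0, 1]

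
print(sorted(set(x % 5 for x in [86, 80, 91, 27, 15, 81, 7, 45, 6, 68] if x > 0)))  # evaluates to [0, 1, 2, 3]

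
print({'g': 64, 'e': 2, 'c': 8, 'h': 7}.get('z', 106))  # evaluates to 106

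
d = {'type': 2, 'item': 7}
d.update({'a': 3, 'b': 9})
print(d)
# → {'type': 2, 'item': 7, 'a': 3, 'b': 9}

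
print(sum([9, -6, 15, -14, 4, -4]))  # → 4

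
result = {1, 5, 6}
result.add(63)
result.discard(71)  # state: {1, 5, 6, 63}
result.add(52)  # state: {1, 5, 6, 52, 63}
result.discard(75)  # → {1, 5, 6, 52, 63}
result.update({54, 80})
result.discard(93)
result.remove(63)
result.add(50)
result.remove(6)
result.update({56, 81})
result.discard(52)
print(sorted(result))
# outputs [1, 5, 50, 54, 56, 80, 81]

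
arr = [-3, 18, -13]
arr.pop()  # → -13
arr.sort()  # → [-3, 18]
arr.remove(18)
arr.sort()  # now [-3]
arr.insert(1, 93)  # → [-3, 93]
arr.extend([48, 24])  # [-3, 93, 48, 24]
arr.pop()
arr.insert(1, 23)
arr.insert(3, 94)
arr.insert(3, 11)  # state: [-3, 23, 93, 11, 94, 48]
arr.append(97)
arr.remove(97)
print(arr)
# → [-3, 23, 93, 11, 94, 48]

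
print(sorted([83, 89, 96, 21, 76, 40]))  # [21, 40, 76, 83, 89, 96]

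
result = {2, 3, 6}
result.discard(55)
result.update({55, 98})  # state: {2, 3, 6, 55, 98}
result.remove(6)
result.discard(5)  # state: {2, 3, 55, 98}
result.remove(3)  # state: {2, 55, 98}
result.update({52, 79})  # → {2, 52, 55, 79, 98}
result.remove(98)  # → {2, 52, 55, 79}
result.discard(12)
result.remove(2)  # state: {52, 55, 79}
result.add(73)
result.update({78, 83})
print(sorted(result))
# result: [52, 55, 73, 78, 79, 83]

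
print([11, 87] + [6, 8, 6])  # [11, 87, 6, 8, 6]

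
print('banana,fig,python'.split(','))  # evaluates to ['banana', 'fig', 'python']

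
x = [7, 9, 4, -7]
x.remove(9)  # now [7, 4, -7]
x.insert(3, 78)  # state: [7, 4, -7, 78]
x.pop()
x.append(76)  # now [7, 4, -7, 76]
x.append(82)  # [7, 4, -7, 76, 82]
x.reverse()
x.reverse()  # [7, 4, -7, 76, 82]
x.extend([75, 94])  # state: [7, 4, -7, 76, 82, 75, 94]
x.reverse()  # [94, 75, 82, 76, -7, 4, 7]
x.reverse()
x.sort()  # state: [-7, 4, 7, 75, 76, 82, 94]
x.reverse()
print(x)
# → [94, 82, 76, 75, 7, 4, -7]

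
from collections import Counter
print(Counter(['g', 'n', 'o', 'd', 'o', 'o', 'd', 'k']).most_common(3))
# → [('o', 3), ('d', 2), ('g', 1)]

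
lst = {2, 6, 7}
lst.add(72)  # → {2, 6, 7, 72}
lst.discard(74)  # {2, 6, 7, 72}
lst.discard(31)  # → {2, 6, 7, 72}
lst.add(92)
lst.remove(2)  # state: {6, 7, 72, 92}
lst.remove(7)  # {6, 72, 92}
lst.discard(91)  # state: {6, 72, 92}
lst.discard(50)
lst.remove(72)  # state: {6, 92}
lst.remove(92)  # {6}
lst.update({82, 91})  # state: {6, 82, 91}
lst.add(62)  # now {6, 62, 82, 91}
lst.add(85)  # {6, 62, 82, 85, 91}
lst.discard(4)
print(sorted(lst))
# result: [6, 62, 82, 85, 91]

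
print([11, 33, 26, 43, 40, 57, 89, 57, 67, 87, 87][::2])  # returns [11, 26, 40, 89, 67, 87]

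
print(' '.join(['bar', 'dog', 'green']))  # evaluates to bar dog green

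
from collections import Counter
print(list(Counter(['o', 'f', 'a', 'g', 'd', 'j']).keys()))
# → ['o', 'f', 'a', 'g', 'd', 'j']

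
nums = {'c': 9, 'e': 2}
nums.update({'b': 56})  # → {'c': 9, 'e': 2, 'b': 56}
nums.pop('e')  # 2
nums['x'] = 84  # {'c': 9, 'b': 56, 'x': 84}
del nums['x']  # {'c': 9, 'b': 56}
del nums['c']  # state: {'b': 56}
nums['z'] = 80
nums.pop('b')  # 56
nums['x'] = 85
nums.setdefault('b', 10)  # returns 10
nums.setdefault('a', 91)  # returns 91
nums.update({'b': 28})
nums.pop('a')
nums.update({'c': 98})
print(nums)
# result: {'z': 80, 'x': 85, 'b': 28, 'c': 98}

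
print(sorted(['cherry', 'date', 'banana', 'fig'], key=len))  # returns ['fig', 'date', 'cherry', 'banana']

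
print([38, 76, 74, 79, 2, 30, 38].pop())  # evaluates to 38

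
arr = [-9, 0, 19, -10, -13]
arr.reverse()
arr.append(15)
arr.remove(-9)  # [-13, -10, 19, 0, 15]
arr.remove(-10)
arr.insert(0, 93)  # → [93, -13, 19, 0, 15]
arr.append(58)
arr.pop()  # 58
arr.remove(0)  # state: [93, -13, 19, 15]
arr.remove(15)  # [93, -13, 19]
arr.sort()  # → [-13, 19, 93]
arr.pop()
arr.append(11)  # [-13, 19, 11]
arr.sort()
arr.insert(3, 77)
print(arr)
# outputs [-13, 11, 19, 77]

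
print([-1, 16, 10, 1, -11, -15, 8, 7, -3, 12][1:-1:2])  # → [16, 1, -15, 7]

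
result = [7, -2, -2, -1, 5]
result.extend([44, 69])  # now [7, -2, -2, -1, 5, 44, 69]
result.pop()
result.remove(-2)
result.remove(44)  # [7, -2, -1, 5]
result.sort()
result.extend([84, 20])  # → [-2, -1, 5, 7, 84, 20]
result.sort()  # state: [-2, -1, 5, 7, 20, 84]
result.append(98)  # [-2, -1, 5, 7, 20, 84, 98]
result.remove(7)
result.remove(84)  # [-2, -1, 5, 20, 98]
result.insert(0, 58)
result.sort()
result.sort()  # [-2, -1, 5, 20, 58, 98]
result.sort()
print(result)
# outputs [-2, -1, 5, 20, 58, 98]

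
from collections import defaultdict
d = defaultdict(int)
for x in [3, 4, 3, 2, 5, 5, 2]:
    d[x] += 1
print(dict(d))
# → {3: 2, 4: 1, 2: 2, 5: 2}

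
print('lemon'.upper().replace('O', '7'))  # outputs LEM7N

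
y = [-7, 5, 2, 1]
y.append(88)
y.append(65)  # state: [-7, 5, 2, 1, 88, 65]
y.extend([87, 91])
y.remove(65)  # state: [-7, 5, 2, 1, 88, 87, 91]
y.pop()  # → 91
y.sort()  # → [-7, 1, 2, 5, 87, 88]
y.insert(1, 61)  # [-7, 61, 1, 2, 5, 87, 88]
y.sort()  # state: [-7, 1, 2, 5, 61, 87, 88]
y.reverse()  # [88, 87, 61, 5, 2, 1, -7]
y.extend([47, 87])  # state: [88, 87, 61, 5, 2, 1, -7, 47, 87]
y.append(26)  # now [88, 87, 61, 5, 2, 1, -7, 47, 87, 26]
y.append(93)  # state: [88, 87, 61, 5, 2, 1, -7, 47, 87, 26, 93]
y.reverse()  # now [93, 26, 87, 47, -7, 1, 2, 5, 61, 87, 88]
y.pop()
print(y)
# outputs [93, 26, 87, 47, -7, 1, 2, 5, 61, 87]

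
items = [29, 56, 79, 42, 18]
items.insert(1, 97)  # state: [29, 97, 56, 79, 42, 18]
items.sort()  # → [18, 29, 42, 56, 79, 97]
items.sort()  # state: [18, 29, 42, 56, 79, 97]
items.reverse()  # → [97, 79, 56, 42, 29, 18]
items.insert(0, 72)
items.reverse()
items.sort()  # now [18, 29, 42, 56, 72, 79, 97]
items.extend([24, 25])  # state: [18, 29, 42, 56, 72, 79, 97, 24, 25]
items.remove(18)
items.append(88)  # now [29, 42, 56, 72, 79, 97, 24, 25, 88]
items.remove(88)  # [29, 42, 56, 72, 79, 97, 24, 25]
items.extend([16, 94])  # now [29, 42, 56, 72, 79, 97, 24, 25, 16, 94]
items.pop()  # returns 94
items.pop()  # 16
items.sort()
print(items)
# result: [24, 25, 29, 42, 56, 72, 79, 97]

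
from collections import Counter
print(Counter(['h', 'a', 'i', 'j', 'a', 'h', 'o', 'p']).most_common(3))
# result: [('h', 2), ('a', 2), ('i', 1)]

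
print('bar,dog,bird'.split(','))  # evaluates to ['bar', 'dog', 'bird']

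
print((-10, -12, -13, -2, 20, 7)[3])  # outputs -2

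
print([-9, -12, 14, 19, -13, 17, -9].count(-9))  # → 2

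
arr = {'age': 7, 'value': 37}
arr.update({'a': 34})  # {'age': 7, 'value': 37, 'a': 34}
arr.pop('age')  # 7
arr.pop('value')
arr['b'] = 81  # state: {'a': 34, 'b': 81}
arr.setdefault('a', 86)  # 34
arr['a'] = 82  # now {'a': 82, 'b': 81}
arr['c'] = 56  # {'a': 82, 'b': 81, 'c': 56}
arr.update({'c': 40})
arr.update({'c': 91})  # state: {'a': 82, 'b': 81, 'c': 91}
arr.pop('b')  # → 81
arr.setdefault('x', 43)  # 43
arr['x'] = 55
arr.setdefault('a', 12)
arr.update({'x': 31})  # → {'a': 82, 'c': 91, 'x': 31}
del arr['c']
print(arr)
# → {'a': 82, 'x': 31}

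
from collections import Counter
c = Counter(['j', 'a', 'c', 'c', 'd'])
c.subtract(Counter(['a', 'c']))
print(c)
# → Counter({'j': 1, 'c': 1, 'd': 1, 'a': 0})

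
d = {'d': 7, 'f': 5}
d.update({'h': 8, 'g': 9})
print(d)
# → {'d': 7, 'f': 5, 'h': 8, 'g': 9}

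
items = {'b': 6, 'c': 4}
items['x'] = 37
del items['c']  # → {'b': 6, 'x': 37}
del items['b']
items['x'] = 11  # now {'x': 11}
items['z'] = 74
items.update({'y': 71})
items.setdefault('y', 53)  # 71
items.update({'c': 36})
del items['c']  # {'x': 11, 'z': 74, 'y': 71}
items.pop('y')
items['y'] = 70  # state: {'x': 11, 'z': 74, 'y': 70}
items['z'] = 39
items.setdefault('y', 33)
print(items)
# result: {'x': 11, 'z': 39, 'y': 70}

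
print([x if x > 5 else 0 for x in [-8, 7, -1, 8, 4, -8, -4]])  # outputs [0, 7, 0, 8, 0, 0, 0]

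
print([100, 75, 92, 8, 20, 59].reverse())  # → None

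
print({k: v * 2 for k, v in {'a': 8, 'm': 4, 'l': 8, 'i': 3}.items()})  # {'a': 16, 'm': 8, 'l': 16, 'i': 6}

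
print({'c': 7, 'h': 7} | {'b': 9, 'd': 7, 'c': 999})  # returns {'c': 999, 'h': 7, 'b': 9, 'd': 7}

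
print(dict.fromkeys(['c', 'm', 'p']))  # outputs {'c': None, 'm': None, 'p': None}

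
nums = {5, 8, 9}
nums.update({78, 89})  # {5, 8, 9, 78, 89}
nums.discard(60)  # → {5, 8, 9, 78, 89}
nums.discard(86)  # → {5, 8, 9, 78, 89}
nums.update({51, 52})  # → {5, 8, 9, 51, 52, 78, 89}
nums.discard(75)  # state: {5, 8, 9, 51, 52, 78, 89}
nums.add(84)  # {5, 8, 9, 51, 52, 78, 84, 89}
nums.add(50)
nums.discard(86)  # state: {5, 8, 9, 50, 51, 52, 78, 84, 89}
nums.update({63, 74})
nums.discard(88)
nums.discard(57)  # {5, 8, 9, 50, 51, 52, 63, 74, 78, 84, 89}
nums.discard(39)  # {5, 8, 9, 50, 51, 52, 63, 74, 78, 84, 89}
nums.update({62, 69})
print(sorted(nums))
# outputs [5, 8, 9, 50, 51, 52, 62, 63, 69, 74, 78, 84, 89]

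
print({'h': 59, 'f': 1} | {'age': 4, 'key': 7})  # {'h': 59, 'f': 1, 'age': 4, 'key': 7}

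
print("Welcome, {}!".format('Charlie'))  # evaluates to Welcome, Charlie!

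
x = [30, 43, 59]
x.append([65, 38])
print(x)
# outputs [30, 43, 59, [65, 38]]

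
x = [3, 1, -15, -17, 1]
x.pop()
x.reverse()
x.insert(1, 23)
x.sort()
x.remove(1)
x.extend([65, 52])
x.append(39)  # [-17, -15, 3, 23, 65, 52, 39]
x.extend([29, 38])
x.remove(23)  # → [-17, -15, 3, 65, 52, 39, 29, 38]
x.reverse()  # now [38, 29, 39, 52, 65, 3, -15, -17]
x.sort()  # [-17, -15, 3, 29, 38, 39, 52, 65]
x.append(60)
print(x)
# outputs [-17, -15, 3, 29, 38, 39, 52, 65, 60]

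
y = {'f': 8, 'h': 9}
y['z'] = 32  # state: {'f': 8, 'h': 9, 'z': 32}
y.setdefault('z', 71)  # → 32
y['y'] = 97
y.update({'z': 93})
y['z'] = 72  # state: {'f': 8, 'h': 9, 'z': 72, 'y': 97}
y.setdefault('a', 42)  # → 42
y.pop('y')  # 97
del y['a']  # {'f': 8, 'h': 9, 'z': 72}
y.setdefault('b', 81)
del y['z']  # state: {'f': 8, 'h': 9, 'b': 81}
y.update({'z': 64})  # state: {'f': 8, 'h': 9, 'b': 81, 'z': 64}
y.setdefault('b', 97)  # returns 81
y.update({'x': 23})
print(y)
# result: {'f': 8, 'h': 9, 'b': 81, 'z': 64, 'x': 23}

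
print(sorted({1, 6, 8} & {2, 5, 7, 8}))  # [8]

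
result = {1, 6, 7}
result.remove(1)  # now {6, 7}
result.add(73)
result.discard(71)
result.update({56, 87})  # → {6, 7, 56, 73, 87}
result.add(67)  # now {6, 7, 56, 67, 73, 87}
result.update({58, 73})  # {6, 7, 56, 58, 67, 73, 87}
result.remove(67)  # {6, 7, 56, 58, 73, 87}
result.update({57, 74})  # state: {6, 7, 56, 57, 58, 73, 74, 87}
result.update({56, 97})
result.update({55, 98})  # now {6, 7, 55, 56, 57, 58, 73, 74, 87, 97, 98}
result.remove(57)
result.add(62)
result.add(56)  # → {6, 7, 55, 56, 58, 62, 73, 74, 87, 97, 98}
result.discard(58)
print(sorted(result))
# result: [6, 7, 55, 56, 62, 73, 74, 87, 97, 98]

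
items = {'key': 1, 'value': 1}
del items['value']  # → {'key': 1}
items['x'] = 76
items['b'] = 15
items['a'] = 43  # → {'key': 1, 'x': 76, 'b': 15, 'a': 43}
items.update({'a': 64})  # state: {'key': 1, 'x': 76, 'b': 15, 'a': 64}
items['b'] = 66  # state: {'key': 1, 'x': 76, 'b': 66, 'a': 64}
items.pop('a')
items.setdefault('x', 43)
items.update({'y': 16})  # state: {'key': 1, 'x': 76, 'b': 66, 'y': 16}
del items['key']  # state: {'x': 76, 'b': 66, 'y': 16}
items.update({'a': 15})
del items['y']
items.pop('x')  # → 76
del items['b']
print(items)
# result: {'a': 15}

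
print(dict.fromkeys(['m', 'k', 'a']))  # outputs {'m': None, 'k': None, 'a': None}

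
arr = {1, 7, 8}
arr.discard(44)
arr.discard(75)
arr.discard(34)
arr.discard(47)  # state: {1, 7, 8}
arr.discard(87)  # {1, 7, 8}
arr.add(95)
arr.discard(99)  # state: {1, 7, 8, 95}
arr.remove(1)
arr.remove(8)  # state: {7, 95}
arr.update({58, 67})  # {7, 58, 67, 95}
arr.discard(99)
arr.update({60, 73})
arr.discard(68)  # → {7, 58, 60, 67, 73, 95}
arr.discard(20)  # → {7, 58, 60, 67, 73, 95}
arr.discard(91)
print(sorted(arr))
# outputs [7, 58, 60, 67, 73, 95]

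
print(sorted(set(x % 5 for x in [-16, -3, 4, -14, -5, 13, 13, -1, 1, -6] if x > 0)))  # [1, 3, 4]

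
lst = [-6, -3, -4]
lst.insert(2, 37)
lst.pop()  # -4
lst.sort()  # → [-6, -3, 37]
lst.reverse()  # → [37, -3, -6]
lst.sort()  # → [-6, -3, 37]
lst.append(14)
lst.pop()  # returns 14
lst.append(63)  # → [-6, -3, 37, 63]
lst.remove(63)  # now [-6, -3, 37]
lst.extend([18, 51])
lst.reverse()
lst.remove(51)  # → [18, 37, -3, -6]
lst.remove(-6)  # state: [18, 37, -3]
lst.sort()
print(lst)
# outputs [-3, 18, 37]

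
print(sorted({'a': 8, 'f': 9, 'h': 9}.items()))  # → [('a', 8), ('f', 9), ('h', 9)]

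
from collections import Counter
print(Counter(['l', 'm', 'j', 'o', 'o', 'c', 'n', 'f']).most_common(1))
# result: [('o', 2)]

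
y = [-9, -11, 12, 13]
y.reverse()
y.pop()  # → -9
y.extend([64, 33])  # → [13, 12, -11, 64, 33]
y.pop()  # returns 33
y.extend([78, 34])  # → [13, 12, -11, 64, 78, 34]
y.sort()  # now [-11, 12, 13, 34, 64, 78]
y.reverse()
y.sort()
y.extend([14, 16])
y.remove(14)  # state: [-11, 12, 13, 34, 64, 78, 16]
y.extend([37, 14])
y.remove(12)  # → [-11, 13, 34, 64, 78, 16, 37, 14]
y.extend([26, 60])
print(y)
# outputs [-11, 13, 34, 64, 78, 16, 37, 14, 26, 60]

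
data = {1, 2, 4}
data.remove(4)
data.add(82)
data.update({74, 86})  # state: {1, 2, 74, 82, 86}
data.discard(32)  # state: {1, 2, 74, 82, 86}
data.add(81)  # {1, 2, 74, 81, 82, 86}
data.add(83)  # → {1, 2, 74, 81, 82, 83, 86}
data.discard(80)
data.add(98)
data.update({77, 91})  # {1, 2, 74, 77, 81, 82, 83, 86, 91, 98}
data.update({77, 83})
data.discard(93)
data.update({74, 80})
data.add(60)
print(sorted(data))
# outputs [1, 2, 60, 74, 77, 80, 81, 82, 83, 86, 91, 98]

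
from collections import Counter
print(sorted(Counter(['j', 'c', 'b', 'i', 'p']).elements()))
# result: ['b', 'c', 'i', 'j', 'p']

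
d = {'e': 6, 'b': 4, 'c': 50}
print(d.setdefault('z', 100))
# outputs 100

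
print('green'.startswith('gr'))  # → True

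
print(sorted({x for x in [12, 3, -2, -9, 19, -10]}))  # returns [-10, -9, -2, 3, 12, 19]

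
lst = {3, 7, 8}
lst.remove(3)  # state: {7, 8}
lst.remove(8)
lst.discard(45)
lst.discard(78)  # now {7}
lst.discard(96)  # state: {7}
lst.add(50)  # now {7, 50}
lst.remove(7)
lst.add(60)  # {50, 60}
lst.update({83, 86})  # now {50, 60, 83, 86}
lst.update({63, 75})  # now {50, 60, 63, 75, 83, 86}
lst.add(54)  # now {50, 54, 60, 63, 75, 83, 86}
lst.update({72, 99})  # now {50, 54, 60, 63, 72, 75, 83, 86, 99}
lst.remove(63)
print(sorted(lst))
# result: [50, 54, 60, 72, 75, 83, 86, 99]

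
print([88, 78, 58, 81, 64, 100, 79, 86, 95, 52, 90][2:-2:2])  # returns [58, 64, 79, 95]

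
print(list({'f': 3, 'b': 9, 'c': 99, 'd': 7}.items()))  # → [('f', 3), ('b', 9), ('c', 99), ('d', 7)]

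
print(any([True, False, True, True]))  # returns True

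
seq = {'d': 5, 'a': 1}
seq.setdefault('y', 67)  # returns 67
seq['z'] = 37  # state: {'d': 5, 'a': 1, 'y': 67, 'z': 37}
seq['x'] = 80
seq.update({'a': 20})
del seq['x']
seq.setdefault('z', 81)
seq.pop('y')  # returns 67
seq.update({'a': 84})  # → {'d': 5, 'a': 84, 'z': 37}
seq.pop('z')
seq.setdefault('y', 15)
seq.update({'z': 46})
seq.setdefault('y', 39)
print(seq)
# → {'d': 5, 'a': 84, 'y': 15, 'z': 46}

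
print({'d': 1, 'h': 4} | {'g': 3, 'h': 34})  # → {'d': 1, 'h': 34, 'g': 3}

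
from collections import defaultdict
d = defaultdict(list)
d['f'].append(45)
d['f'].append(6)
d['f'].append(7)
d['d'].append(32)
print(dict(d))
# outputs {'f': [45, 6, 7], 'd': [32]}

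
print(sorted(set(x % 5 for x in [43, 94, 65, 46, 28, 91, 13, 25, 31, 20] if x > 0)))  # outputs [0, 1, 3, 4]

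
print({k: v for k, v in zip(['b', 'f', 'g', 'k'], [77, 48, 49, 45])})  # {'b': 77, 'f': 48, 'g': 49, 'k': 45}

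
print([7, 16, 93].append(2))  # None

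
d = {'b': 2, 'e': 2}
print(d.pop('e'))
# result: 2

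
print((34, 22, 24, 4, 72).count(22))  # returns 1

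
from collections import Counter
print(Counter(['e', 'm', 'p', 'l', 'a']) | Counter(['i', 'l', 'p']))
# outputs Counter({'e': 1, 'm': 1, 'p': 1, 'l': 1, 'a': 1, 'i': 1})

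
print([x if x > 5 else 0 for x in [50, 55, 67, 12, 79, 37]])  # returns [50, 55, 67, 12, 79, 37]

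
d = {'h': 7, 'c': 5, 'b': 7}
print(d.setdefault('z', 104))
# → 104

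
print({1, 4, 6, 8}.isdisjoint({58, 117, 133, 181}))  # True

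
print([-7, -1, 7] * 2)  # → [-7, -1, 7, -7, -1, 7]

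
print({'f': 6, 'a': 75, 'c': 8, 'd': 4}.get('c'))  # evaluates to 8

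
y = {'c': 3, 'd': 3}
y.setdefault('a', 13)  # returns 13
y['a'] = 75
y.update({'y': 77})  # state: {'c': 3, 'd': 3, 'a': 75, 'y': 77}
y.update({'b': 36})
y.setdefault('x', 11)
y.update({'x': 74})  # {'c': 3, 'd': 3, 'a': 75, 'y': 77, 'b': 36, 'x': 74}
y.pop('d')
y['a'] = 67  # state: {'c': 3, 'a': 67, 'y': 77, 'b': 36, 'x': 74}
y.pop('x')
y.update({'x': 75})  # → {'c': 3, 'a': 67, 'y': 77, 'b': 36, 'x': 75}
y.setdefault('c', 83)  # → 3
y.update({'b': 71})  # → {'c': 3, 'a': 67, 'y': 77, 'b': 71, 'x': 75}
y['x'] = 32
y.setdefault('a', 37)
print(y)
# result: {'c': 3, 'a': 67, 'y': 77, 'b': 71, 'x': 32}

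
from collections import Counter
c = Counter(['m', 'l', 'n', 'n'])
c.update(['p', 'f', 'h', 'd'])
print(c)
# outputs Counter({'n': 2, 'm': 1, 'l': 1, 'p': 1, 'f': 1, 'h': 1, 'd': 1})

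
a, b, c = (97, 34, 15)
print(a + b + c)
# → 146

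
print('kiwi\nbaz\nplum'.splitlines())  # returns ['kiwi', 'baz', 'plum']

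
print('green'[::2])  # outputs gen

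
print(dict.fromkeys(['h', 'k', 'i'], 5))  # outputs {'h': 5, 'k': 5, 'i': 5}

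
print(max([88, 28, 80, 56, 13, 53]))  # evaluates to 88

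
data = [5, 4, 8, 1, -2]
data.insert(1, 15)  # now [5, 15, 4, 8, 1, -2]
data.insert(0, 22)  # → [22, 5, 15, 4, 8, 1, -2]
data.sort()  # [-2, 1, 4, 5, 8, 15, 22]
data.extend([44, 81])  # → [-2, 1, 4, 5, 8, 15, 22, 44, 81]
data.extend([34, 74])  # [-2, 1, 4, 5, 8, 15, 22, 44, 81, 34, 74]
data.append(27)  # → [-2, 1, 4, 5, 8, 15, 22, 44, 81, 34, 74, 27]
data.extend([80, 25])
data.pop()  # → 25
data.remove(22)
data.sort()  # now [-2, 1, 4, 5, 8, 15, 27, 34, 44, 74, 80, 81]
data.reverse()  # [81, 80, 74, 44, 34, 27, 15, 8, 5, 4, 1, -2]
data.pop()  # -2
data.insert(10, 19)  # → [81, 80, 74, 44, 34, 27, 15, 8, 5, 4, 19, 1]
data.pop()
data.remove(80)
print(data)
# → [81, 74, 44, 34, 27, 15, 8, 5, 4, 19]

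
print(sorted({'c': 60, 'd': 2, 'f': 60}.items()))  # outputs [('c', 60), ('d', 2), ('f', 60)]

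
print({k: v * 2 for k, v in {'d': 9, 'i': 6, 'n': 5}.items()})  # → {'d': 18, 'i': 12, 'n': 10}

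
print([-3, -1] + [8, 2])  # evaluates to [-3, -1, 8, 2]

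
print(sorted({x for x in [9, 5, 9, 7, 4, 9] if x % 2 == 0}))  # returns [4]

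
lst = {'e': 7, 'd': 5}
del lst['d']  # {'e': 7}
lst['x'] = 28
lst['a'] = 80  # {'e': 7, 'x': 28, 'a': 80}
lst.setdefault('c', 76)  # 76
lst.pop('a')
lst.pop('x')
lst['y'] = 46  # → {'e': 7, 'c': 76, 'y': 46}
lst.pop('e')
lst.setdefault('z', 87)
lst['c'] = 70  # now {'c': 70, 'y': 46, 'z': 87}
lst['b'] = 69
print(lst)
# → {'c': 70, 'y': 46, 'z': 87, 'b': 69}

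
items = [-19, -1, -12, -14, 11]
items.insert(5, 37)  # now [-19, -1, -12, -14, 11, 37]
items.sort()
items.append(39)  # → [-19, -14, -12, -1, 11, 37, 39]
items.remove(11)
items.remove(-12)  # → [-19, -14, -1, 37, 39]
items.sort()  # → [-19, -14, -1, 37, 39]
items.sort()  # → [-19, -14, -1, 37, 39]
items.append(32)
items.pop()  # 32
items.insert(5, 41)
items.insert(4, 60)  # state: [-19, -14, -1, 37, 60, 39, 41]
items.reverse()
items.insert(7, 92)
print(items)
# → [41, 39, 60, 37, -1, -14, -19, 92]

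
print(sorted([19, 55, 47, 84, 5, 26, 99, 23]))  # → [5, 19, 23, 26, 47, 55, 84, 99]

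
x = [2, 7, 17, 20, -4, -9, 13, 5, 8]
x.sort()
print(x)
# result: [-9, -4, 2, 5, 7, 8, 13, 17, 20]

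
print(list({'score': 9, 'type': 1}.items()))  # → [('score', 9), ('type', 1)]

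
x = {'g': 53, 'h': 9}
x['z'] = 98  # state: {'g': 53, 'h': 9, 'z': 98}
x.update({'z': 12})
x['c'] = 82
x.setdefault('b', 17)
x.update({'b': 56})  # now {'g': 53, 'h': 9, 'z': 12, 'c': 82, 'b': 56}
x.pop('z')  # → 12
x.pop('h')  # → 9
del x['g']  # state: {'c': 82, 'b': 56}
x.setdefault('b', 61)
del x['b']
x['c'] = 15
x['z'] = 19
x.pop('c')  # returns 15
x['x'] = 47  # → {'z': 19, 'x': 47}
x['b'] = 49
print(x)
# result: {'z': 19, 'x': 47, 'b': 49}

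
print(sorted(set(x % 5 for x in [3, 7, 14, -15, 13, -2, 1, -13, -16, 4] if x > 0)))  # [1, 2, 3, 4]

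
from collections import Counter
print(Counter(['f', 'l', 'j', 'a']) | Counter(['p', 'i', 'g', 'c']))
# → Counter({'f': 1, 'l': 1, 'j': 1, 'a': 1, 'p': 1, 'i': 1, 'g': 1, 'c': 1})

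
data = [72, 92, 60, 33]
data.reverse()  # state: [33, 60, 92, 72]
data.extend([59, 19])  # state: [33, 60, 92, 72, 59, 19]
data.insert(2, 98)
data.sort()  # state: [19, 33, 59, 60, 72, 92, 98]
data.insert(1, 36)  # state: [19, 36, 33, 59, 60, 72, 92, 98]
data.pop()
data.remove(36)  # [19, 33, 59, 60, 72, 92]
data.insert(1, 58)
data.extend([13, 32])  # [19, 58, 33, 59, 60, 72, 92, 13, 32]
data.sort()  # [13, 19, 32, 33, 58, 59, 60, 72, 92]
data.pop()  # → 92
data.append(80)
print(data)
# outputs [13, 19, 32, 33, 58, 59, 60, 72, 80]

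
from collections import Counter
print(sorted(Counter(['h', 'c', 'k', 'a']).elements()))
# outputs ['a', 'c', 'h', 'k']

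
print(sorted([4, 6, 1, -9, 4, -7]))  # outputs [-9, -7, 1, 4, 4, 6]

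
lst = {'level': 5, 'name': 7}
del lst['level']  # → {'name': 7}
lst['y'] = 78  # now {'name': 7, 'y': 78}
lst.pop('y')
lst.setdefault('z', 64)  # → 64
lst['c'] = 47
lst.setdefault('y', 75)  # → 75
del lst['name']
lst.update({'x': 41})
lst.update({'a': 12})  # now {'z': 64, 'c': 47, 'y': 75, 'x': 41, 'a': 12}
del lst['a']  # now {'z': 64, 'c': 47, 'y': 75, 'x': 41}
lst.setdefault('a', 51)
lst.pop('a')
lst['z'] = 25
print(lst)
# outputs {'z': 25, 'c': 47, 'y': 75, 'x': 41}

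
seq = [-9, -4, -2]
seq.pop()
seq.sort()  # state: [-9, -4]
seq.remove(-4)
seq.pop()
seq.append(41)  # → [41]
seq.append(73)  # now [41, 73]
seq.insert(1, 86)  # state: [41, 86, 73]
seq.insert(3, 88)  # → [41, 86, 73, 88]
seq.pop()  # 88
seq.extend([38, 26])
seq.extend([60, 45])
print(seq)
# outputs [41, 86, 73, 38, 26, 60, 45]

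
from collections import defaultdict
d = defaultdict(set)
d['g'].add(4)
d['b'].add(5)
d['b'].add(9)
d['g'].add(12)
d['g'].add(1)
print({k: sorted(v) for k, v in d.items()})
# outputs {'g': [1, 4, 12], 'b': [5, 9]}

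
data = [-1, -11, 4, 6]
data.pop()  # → 6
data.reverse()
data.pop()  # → -1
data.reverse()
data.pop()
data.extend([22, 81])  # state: [-11, 22, 81]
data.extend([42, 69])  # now [-11, 22, 81, 42, 69]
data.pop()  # 69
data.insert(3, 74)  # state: [-11, 22, 81, 74, 42]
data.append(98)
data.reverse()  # [98, 42, 74, 81, 22, -11]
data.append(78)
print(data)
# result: [98, 42, 74, 81, 22, -11, 78]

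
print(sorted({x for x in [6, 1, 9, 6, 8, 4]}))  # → [1, 4, 6, 8, 9]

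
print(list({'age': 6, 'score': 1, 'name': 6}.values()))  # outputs [6, 1, 6]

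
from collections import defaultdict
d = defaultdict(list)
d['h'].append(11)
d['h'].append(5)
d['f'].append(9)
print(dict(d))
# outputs {'h': [11, 5], 'f': [9]}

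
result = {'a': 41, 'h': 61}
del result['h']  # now {'a': 41}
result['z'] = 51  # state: {'a': 41, 'z': 51}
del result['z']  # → {'a': 41}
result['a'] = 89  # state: {'a': 89}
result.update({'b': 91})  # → {'a': 89, 'b': 91}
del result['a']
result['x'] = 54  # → {'b': 91, 'x': 54}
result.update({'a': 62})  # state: {'b': 91, 'x': 54, 'a': 62}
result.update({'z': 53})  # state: {'b': 91, 'x': 54, 'a': 62, 'z': 53}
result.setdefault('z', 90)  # 53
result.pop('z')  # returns 53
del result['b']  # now {'x': 54, 'a': 62}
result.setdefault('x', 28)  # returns 54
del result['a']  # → {'x': 54}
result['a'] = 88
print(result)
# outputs {'x': 54, 'a': 88}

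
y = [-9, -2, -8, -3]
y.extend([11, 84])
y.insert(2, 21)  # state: [-9, -2, 21, -8, -3, 11, 84]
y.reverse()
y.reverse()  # [-9, -2, 21, -8, -3, 11, 84]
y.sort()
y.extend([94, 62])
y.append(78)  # [-9, -8, -3, -2, 11, 21, 84, 94, 62, 78]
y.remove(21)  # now [-9, -8, -3, -2, 11, 84, 94, 62, 78]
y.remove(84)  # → [-9, -8, -3, -2, 11, 94, 62, 78]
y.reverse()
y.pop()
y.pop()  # -8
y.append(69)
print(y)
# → [78, 62, 94, 11, -2, -3, 69]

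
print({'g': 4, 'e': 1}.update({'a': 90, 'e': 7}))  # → None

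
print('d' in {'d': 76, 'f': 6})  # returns True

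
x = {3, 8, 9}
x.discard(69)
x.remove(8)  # {3, 9}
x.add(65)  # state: {3, 9, 65}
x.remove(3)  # {9, 65}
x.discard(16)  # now {9, 65}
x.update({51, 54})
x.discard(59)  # {9, 51, 54, 65}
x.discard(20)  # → {9, 51, 54, 65}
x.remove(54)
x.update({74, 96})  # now {9, 51, 65, 74, 96}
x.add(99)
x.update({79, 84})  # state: {9, 51, 65, 74, 79, 84, 96, 99}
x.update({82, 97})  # {9, 51, 65, 74, 79, 82, 84, 96, 97, 99}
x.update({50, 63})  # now {9, 50, 51, 63, 65, 74, 79, 82, 84, 96, 97, 99}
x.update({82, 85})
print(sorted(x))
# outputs [9, 50, 51, 63, 65, 74, 79, 82, 84, 85, 96, 97, 99]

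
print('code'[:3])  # cod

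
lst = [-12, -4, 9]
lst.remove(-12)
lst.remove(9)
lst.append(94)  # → [-4, 94]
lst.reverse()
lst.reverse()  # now [-4, 94]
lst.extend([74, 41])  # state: [-4, 94, 74, 41]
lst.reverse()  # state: [41, 74, 94, -4]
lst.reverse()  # [-4, 94, 74, 41]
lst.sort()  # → [-4, 41, 74, 94]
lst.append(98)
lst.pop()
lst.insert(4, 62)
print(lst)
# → [-4, 41, 74, 94, 62]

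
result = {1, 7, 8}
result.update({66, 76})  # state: {1, 7, 8, 66, 76}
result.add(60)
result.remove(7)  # {1, 8, 60, 66, 76}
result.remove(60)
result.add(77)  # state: {1, 8, 66, 76, 77}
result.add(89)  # {1, 8, 66, 76, 77, 89}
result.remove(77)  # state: {1, 8, 66, 76, 89}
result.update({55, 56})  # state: {1, 8, 55, 56, 66, 76, 89}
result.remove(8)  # {1, 55, 56, 66, 76, 89}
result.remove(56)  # {1, 55, 66, 76, 89}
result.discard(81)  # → {1, 55, 66, 76, 89}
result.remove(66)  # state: {1, 55, 76, 89}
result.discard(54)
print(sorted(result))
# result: [1, 55, 76, 89]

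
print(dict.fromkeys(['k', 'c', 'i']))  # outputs {'k': None, 'c': None, 'i': None}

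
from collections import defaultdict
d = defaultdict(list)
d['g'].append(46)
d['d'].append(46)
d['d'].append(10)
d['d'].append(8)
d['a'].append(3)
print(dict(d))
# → {'g': [46], 'd': [46, 10, 8], 'a': [3]}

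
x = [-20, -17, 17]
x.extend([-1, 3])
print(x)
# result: [-20, -17, 17, -1, 3]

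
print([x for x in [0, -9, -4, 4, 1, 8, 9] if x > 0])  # [4, 1, 8, 9]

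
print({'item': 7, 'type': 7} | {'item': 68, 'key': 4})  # {'item': 68, 'type': 7, 'key': 4}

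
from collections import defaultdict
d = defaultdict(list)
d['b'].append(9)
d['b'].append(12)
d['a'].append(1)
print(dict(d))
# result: {'b': [9, 12], 'a': [1]}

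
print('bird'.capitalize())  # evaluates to Bird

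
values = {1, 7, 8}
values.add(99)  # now {1, 7, 8, 99}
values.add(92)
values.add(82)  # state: {1, 7, 8, 82, 92, 99}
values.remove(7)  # {1, 8, 82, 92, 99}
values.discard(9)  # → {1, 8, 82, 92, 99}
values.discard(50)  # {1, 8, 82, 92, 99}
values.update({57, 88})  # {1, 8, 57, 82, 88, 92, 99}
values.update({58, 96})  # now {1, 8, 57, 58, 82, 88, 92, 96, 99}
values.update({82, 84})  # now {1, 8, 57, 58, 82, 84, 88, 92, 96, 99}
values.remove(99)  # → {1, 8, 57, 58, 82, 84, 88, 92, 96}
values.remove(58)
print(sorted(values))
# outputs [1, 8, 57, 82, 84, 88, 92, 96]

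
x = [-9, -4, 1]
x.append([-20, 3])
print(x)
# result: [-9, -4, 1, [-20, 3]]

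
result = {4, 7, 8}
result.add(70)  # {4, 7, 8, 70}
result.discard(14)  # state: {4, 7, 8, 70}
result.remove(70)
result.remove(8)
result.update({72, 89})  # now {4, 7, 72, 89}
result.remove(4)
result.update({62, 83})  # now {7, 62, 72, 83, 89}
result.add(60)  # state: {7, 60, 62, 72, 83, 89}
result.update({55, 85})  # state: {7, 55, 60, 62, 72, 83, 85, 89}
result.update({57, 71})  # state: {7, 55, 57, 60, 62, 71, 72, 83, 85, 89}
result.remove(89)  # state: {7, 55, 57, 60, 62, 71, 72, 83, 85}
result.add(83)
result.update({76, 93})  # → {7, 55, 57, 60, 62, 71, 72, 76, 83, 85, 93}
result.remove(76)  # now {7, 55, 57, 60, 62, 71, 72, 83, 85, 93}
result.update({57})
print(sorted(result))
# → [7, 55, 57, 60, 62, 71, 72, 83, 85, 93]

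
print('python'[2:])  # thon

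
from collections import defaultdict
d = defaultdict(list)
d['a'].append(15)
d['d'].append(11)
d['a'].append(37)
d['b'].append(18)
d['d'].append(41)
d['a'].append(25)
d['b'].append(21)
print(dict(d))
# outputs {'a': [15, 37, 25], 'd': [11, 41], 'b': [18, 21]}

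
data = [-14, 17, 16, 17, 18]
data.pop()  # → 18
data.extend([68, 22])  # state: [-14, 17, 16, 17, 68, 22]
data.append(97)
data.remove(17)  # [-14, 16, 17, 68, 22, 97]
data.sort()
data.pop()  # 97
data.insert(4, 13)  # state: [-14, 16, 17, 22, 13, 68]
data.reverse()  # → [68, 13, 22, 17, 16, -14]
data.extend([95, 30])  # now [68, 13, 22, 17, 16, -14, 95, 30]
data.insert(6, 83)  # [68, 13, 22, 17, 16, -14, 83, 95, 30]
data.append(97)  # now [68, 13, 22, 17, 16, -14, 83, 95, 30, 97]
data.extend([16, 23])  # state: [68, 13, 22, 17, 16, -14, 83, 95, 30, 97, 16, 23]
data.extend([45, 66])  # [68, 13, 22, 17, 16, -14, 83, 95, 30, 97, 16, 23, 45, 66]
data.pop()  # 66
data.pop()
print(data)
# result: [68, 13, 22, 17, 16, -14, 83, 95, 30, 97, 16, 23]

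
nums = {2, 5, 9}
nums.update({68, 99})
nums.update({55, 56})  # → {2, 5, 9, 55, 56, 68, 99}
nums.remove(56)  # {2, 5, 9, 55, 68, 99}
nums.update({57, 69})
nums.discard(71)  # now {2, 5, 9, 55, 57, 68, 69, 99}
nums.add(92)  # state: {2, 5, 9, 55, 57, 68, 69, 92, 99}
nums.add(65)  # {2, 5, 9, 55, 57, 65, 68, 69, 92, 99}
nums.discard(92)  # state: {2, 5, 9, 55, 57, 65, 68, 69, 99}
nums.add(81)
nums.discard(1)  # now {2, 5, 9, 55, 57, 65, 68, 69, 81, 99}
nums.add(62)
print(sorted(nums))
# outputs [2, 5, 9, 55, 57, 62, 65, 68, 69, 81, 99]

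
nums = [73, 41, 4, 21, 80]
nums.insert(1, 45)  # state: [73, 45, 41, 4, 21, 80]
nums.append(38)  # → [73, 45, 41, 4, 21, 80, 38]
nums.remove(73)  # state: [45, 41, 4, 21, 80, 38]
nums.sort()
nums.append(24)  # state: [4, 21, 38, 41, 45, 80, 24]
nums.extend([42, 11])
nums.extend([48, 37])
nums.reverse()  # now [37, 48, 11, 42, 24, 80, 45, 41, 38, 21, 4]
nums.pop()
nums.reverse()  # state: [21, 38, 41, 45, 80, 24, 42, 11, 48, 37]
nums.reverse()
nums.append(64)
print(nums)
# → [37, 48, 11, 42, 24, 80, 45, 41, 38, 21, 64]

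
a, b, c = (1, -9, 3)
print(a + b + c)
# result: -5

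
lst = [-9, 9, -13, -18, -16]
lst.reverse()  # [-16, -18, -13, 9, -9]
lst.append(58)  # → [-16, -18, -13, 9, -9, 58]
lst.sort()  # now [-18, -16, -13, -9, 9, 58]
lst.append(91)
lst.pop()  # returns 91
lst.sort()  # [-18, -16, -13, -9, 9, 58]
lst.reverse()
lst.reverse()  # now [-18, -16, -13, -9, 9, 58]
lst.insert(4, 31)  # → [-18, -16, -13, -9, 31, 9, 58]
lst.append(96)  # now [-18, -16, -13, -9, 31, 9, 58, 96]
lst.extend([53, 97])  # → [-18, -16, -13, -9, 31, 9, 58, 96, 53, 97]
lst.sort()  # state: [-18, -16, -13, -9, 9, 31, 53, 58, 96, 97]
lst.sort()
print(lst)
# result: [-18, -16, -13, -9, 9, 31, 53, 58, 96, 97]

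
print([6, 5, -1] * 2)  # [6, 5, -1, 6, 5, -1]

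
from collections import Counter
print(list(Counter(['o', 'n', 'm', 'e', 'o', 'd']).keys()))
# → ['o', 'n', 'm', 'e', 'd']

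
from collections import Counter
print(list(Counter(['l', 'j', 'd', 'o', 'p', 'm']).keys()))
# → ['l', 'j', 'd', 'o', 'p', 'm']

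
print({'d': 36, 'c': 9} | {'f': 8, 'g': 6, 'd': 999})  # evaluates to {'d': 999, 'c': 9, 'f': 8, 'g': 6}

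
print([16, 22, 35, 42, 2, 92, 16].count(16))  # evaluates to 2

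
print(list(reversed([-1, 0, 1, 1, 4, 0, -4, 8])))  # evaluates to [8, -4, 0, 4, 1, 1, 0, -1]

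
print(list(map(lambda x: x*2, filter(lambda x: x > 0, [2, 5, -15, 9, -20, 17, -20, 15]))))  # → [4, 10, 18, 34, 30]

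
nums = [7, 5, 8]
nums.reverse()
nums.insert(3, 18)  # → [8, 5, 7, 18]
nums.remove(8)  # [5, 7, 18]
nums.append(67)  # [5, 7, 18, 67]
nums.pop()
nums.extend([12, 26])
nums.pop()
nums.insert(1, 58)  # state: [5, 58, 7, 18, 12]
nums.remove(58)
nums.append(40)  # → [5, 7, 18, 12, 40]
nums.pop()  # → 40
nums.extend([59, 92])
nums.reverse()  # [92, 59, 12, 18, 7, 5]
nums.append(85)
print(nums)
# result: [92, 59, 12, 18, 7, 5, 85]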